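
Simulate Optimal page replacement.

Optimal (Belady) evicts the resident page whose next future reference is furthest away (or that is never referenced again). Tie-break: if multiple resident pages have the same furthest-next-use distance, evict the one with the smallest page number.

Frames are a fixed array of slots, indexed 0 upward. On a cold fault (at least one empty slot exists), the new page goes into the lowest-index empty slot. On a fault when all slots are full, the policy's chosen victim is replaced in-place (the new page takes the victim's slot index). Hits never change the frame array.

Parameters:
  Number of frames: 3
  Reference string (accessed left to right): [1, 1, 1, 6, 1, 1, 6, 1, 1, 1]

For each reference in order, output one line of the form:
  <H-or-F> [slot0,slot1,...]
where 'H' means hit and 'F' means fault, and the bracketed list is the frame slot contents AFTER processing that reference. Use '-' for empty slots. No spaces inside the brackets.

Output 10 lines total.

F [1,-,-]
H [1,-,-]
H [1,-,-]
F [1,6,-]
H [1,6,-]
H [1,6,-]
H [1,6,-]
H [1,6,-]
H [1,6,-]
H [1,6,-]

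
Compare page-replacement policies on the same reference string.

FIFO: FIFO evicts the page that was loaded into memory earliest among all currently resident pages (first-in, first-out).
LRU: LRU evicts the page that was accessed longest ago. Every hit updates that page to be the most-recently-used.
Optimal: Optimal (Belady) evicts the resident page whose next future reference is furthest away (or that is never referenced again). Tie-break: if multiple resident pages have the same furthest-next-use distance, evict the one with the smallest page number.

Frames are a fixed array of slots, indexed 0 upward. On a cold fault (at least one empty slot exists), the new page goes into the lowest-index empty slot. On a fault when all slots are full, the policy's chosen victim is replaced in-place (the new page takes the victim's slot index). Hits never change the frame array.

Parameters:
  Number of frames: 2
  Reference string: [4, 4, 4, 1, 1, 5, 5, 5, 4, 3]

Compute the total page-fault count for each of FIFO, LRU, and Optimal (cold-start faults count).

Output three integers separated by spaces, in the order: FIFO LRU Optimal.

Answer: 5 5 4

Derivation:
--- FIFO ---
  step 0: ref 4 -> FAULT, frames=[4,-] (faults so far: 1)
  step 1: ref 4 -> HIT, frames=[4,-] (faults so far: 1)
  step 2: ref 4 -> HIT, frames=[4,-] (faults so far: 1)
  step 3: ref 1 -> FAULT, frames=[4,1] (faults so far: 2)
  step 4: ref 1 -> HIT, frames=[4,1] (faults so far: 2)
  step 5: ref 5 -> FAULT, evict 4, frames=[5,1] (faults so far: 3)
  step 6: ref 5 -> HIT, frames=[5,1] (faults so far: 3)
  step 7: ref 5 -> HIT, frames=[5,1] (faults so far: 3)
  step 8: ref 4 -> FAULT, evict 1, frames=[5,4] (faults so far: 4)
  step 9: ref 3 -> FAULT, evict 5, frames=[3,4] (faults so far: 5)
  FIFO total faults: 5
--- LRU ---
  step 0: ref 4 -> FAULT, frames=[4,-] (faults so far: 1)
  step 1: ref 4 -> HIT, frames=[4,-] (faults so far: 1)
  step 2: ref 4 -> HIT, frames=[4,-] (faults so far: 1)
  step 3: ref 1 -> FAULT, frames=[4,1] (faults so far: 2)
  step 4: ref 1 -> HIT, frames=[4,1] (faults so far: 2)
  step 5: ref 5 -> FAULT, evict 4, frames=[5,1] (faults so far: 3)
  step 6: ref 5 -> HIT, frames=[5,1] (faults so far: 3)
  step 7: ref 5 -> HIT, frames=[5,1] (faults so far: 3)
  step 8: ref 4 -> FAULT, evict 1, frames=[5,4] (faults so far: 4)
  step 9: ref 3 -> FAULT, evict 5, frames=[3,4] (faults so far: 5)
  LRU total faults: 5
--- Optimal ---
  step 0: ref 4 -> FAULT, frames=[4,-] (faults so far: 1)
  step 1: ref 4 -> HIT, frames=[4,-] (faults so far: 1)
  step 2: ref 4 -> HIT, frames=[4,-] (faults so far: 1)
  step 3: ref 1 -> FAULT, frames=[4,1] (faults so far: 2)
  step 4: ref 1 -> HIT, frames=[4,1] (faults so far: 2)
  step 5: ref 5 -> FAULT, evict 1, frames=[4,5] (faults so far: 3)
  step 6: ref 5 -> HIT, frames=[4,5] (faults so far: 3)
  step 7: ref 5 -> HIT, frames=[4,5] (faults so far: 3)
  step 8: ref 4 -> HIT, frames=[4,5] (faults so far: 3)
  step 9: ref 3 -> FAULT, evict 4, frames=[3,5] (faults so far: 4)
  Optimal total faults: 4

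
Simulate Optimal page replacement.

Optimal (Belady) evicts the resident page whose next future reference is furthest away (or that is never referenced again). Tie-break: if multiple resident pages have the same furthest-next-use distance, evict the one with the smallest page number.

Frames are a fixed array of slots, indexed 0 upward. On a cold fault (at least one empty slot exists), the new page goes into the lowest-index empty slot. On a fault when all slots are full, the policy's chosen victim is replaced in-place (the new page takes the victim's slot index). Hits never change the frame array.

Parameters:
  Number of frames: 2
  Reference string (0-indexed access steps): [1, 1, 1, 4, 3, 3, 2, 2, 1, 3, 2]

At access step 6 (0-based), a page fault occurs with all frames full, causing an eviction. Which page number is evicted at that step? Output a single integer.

Step 0: ref 1 -> FAULT, frames=[1,-]
Step 1: ref 1 -> HIT, frames=[1,-]
Step 2: ref 1 -> HIT, frames=[1,-]
Step 3: ref 4 -> FAULT, frames=[1,4]
Step 4: ref 3 -> FAULT, evict 4, frames=[1,3]
Step 5: ref 3 -> HIT, frames=[1,3]
Step 6: ref 2 -> FAULT, evict 3, frames=[1,2]
At step 6: evicted page 3

Answer: 3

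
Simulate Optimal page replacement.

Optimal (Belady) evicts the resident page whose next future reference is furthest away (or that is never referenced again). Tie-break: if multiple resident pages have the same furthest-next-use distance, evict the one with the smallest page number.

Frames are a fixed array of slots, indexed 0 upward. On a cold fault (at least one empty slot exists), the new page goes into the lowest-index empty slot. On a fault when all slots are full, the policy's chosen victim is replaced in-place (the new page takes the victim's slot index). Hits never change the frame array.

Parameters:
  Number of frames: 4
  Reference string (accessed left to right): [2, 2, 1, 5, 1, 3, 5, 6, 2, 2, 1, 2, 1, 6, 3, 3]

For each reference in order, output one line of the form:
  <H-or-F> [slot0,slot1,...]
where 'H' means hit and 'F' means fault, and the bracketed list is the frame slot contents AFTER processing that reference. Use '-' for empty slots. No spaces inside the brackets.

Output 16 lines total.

F [2,-,-,-]
H [2,-,-,-]
F [2,1,-,-]
F [2,1,5,-]
H [2,1,5,-]
F [2,1,5,3]
H [2,1,5,3]
F [2,1,6,3]
H [2,1,6,3]
H [2,1,6,3]
H [2,1,6,3]
H [2,1,6,3]
H [2,1,6,3]
H [2,1,6,3]
H [2,1,6,3]
H [2,1,6,3]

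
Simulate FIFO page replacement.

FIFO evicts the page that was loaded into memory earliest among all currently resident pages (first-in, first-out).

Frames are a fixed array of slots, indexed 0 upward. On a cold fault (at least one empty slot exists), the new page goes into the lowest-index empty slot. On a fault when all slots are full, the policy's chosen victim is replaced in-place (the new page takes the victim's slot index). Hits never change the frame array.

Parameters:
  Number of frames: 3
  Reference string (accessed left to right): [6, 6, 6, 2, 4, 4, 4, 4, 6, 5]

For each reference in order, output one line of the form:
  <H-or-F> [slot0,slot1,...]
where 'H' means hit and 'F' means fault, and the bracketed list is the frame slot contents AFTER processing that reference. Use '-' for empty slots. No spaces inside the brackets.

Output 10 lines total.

F [6,-,-]
H [6,-,-]
H [6,-,-]
F [6,2,-]
F [6,2,4]
H [6,2,4]
H [6,2,4]
H [6,2,4]
H [6,2,4]
F [5,2,4]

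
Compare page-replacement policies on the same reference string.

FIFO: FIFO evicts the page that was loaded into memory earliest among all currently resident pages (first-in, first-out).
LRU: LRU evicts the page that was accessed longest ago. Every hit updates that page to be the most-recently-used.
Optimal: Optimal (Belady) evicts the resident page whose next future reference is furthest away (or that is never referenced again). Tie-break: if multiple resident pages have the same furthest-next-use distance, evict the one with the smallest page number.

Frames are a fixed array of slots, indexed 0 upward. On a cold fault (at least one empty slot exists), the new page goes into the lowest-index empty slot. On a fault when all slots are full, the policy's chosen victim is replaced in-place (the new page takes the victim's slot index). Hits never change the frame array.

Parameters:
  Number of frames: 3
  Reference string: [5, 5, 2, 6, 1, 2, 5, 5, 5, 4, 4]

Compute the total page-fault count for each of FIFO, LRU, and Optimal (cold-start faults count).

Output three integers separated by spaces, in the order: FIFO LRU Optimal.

Answer: 6 6 5

Derivation:
--- FIFO ---
  step 0: ref 5 -> FAULT, frames=[5,-,-] (faults so far: 1)
  step 1: ref 5 -> HIT, frames=[5,-,-] (faults so far: 1)
  step 2: ref 2 -> FAULT, frames=[5,2,-] (faults so far: 2)
  step 3: ref 6 -> FAULT, frames=[5,2,6] (faults so far: 3)
  step 4: ref 1 -> FAULT, evict 5, frames=[1,2,6] (faults so far: 4)
  step 5: ref 2 -> HIT, frames=[1,2,6] (faults so far: 4)
  step 6: ref 5 -> FAULT, evict 2, frames=[1,5,6] (faults so far: 5)
  step 7: ref 5 -> HIT, frames=[1,5,6] (faults so far: 5)
  step 8: ref 5 -> HIT, frames=[1,5,6] (faults so far: 5)
  step 9: ref 4 -> FAULT, evict 6, frames=[1,5,4] (faults so far: 6)
  step 10: ref 4 -> HIT, frames=[1,5,4] (faults so far: 6)
  FIFO total faults: 6
--- LRU ---
  step 0: ref 5 -> FAULT, frames=[5,-,-] (faults so far: 1)
  step 1: ref 5 -> HIT, frames=[5,-,-] (faults so far: 1)
  step 2: ref 2 -> FAULT, frames=[5,2,-] (faults so far: 2)
  step 3: ref 6 -> FAULT, frames=[5,2,6] (faults so far: 3)
  step 4: ref 1 -> FAULT, evict 5, frames=[1,2,6] (faults so far: 4)
  step 5: ref 2 -> HIT, frames=[1,2,6] (faults so far: 4)
  step 6: ref 5 -> FAULT, evict 6, frames=[1,2,5] (faults so far: 5)
  step 7: ref 5 -> HIT, frames=[1,2,5] (faults so far: 5)
  step 8: ref 5 -> HIT, frames=[1,2,5] (faults so far: 5)
  step 9: ref 4 -> FAULT, evict 1, frames=[4,2,5] (faults so far: 6)
  step 10: ref 4 -> HIT, frames=[4,2,5] (faults so far: 6)
  LRU total faults: 6
--- Optimal ---
  step 0: ref 5 -> FAULT, frames=[5,-,-] (faults so far: 1)
  step 1: ref 5 -> HIT, frames=[5,-,-] (faults so far: 1)
  step 2: ref 2 -> FAULT, frames=[5,2,-] (faults so far: 2)
  step 3: ref 6 -> FAULT, frames=[5,2,6] (faults so far: 3)
  step 4: ref 1 -> FAULT, evict 6, frames=[5,2,1] (faults so far: 4)
  step 5: ref 2 -> HIT, frames=[5,2,1] (faults so far: 4)
  step 6: ref 5 -> HIT, frames=[5,2,1] (faults so far: 4)
  step 7: ref 5 -> HIT, frames=[5,2,1] (faults so far: 4)
  step 8: ref 5 -> HIT, frames=[5,2,1] (faults so far: 4)
  step 9: ref 4 -> FAULT, evict 1, frames=[5,2,4] (faults so far: 5)
  step 10: ref 4 -> HIT, frames=[5,2,4] (faults so far: 5)
  Optimal total faults: 5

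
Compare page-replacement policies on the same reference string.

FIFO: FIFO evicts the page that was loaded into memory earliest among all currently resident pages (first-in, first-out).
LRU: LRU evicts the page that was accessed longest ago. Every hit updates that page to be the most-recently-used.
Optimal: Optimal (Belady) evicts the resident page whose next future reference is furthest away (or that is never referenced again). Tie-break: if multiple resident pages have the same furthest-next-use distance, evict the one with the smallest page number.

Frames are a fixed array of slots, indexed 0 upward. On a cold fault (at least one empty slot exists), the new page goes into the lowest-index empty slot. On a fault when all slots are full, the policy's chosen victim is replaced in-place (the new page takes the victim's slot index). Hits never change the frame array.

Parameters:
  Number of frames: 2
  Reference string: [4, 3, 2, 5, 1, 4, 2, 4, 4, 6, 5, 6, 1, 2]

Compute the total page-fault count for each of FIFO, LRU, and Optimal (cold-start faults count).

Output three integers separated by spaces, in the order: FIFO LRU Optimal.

Answer: 11 11 10

Derivation:
--- FIFO ---
  step 0: ref 4 -> FAULT, frames=[4,-] (faults so far: 1)
  step 1: ref 3 -> FAULT, frames=[4,3] (faults so far: 2)
  step 2: ref 2 -> FAULT, evict 4, frames=[2,3] (faults so far: 3)
  step 3: ref 5 -> FAULT, evict 3, frames=[2,5] (faults so far: 4)
  step 4: ref 1 -> FAULT, evict 2, frames=[1,5] (faults so far: 5)
  step 5: ref 4 -> FAULT, evict 5, frames=[1,4] (faults so far: 6)
  step 6: ref 2 -> FAULT, evict 1, frames=[2,4] (faults so far: 7)
  step 7: ref 4 -> HIT, frames=[2,4] (faults so far: 7)
  step 8: ref 4 -> HIT, frames=[2,4] (faults so far: 7)
  step 9: ref 6 -> FAULT, evict 4, frames=[2,6] (faults so far: 8)
  step 10: ref 5 -> FAULT, evict 2, frames=[5,6] (faults so far: 9)
  step 11: ref 6 -> HIT, frames=[5,6] (faults so far: 9)
  step 12: ref 1 -> FAULT, evict 6, frames=[5,1] (faults so far: 10)
  step 13: ref 2 -> FAULT, evict 5, frames=[2,1] (faults so far: 11)
  FIFO total faults: 11
--- LRU ---
  step 0: ref 4 -> FAULT, frames=[4,-] (faults so far: 1)
  step 1: ref 3 -> FAULT, frames=[4,3] (faults so far: 2)
  step 2: ref 2 -> FAULT, evict 4, frames=[2,3] (faults so far: 3)
  step 3: ref 5 -> FAULT, evict 3, frames=[2,5] (faults so far: 4)
  step 4: ref 1 -> FAULT, evict 2, frames=[1,5] (faults so far: 5)
  step 5: ref 4 -> FAULT, evict 5, frames=[1,4] (faults so far: 6)
  step 6: ref 2 -> FAULT, evict 1, frames=[2,4] (faults so far: 7)
  step 7: ref 4 -> HIT, frames=[2,4] (faults so far: 7)
  step 8: ref 4 -> HIT, frames=[2,4] (faults so far: 7)
  step 9: ref 6 -> FAULT, evict 2, frames=[6,4] (faults so far: 8)
  step 10: ref 5 -> FAULT, evict 4, frames=[6,5] (faults so far: 9)
  step 11: ref 6 -> HIT, frames=[6,5] (faults so far: 9)
  step 12: ref 1 -> FAULT, evict 5, frames=[6,1] (faults so far: 10)
  step 13: ref 2 -> FAULT, evict 6, frames=[2,1] (faults so far: 11)
  LRU total faults: 11
--- Optimal ---
  step 0: ref 4 -> FAULT, frames=[4,-] (faults so far: 1)
  step 1: ref 3 -> FAULT, frames=[4,3] (faults so far: 2)
  step 2: ref 2 -> FAULT, evict 3, frames=[4,2] (faults so far: 3)
  step 3: ref 5 -> FAULT, evict 2, frames=[4,5] (faults so far: 4)
  step 4: ref 1 -> FAULT, evict 5, frames=[4,1] (faults so far: 5)
  step 5: ref 4 -> HIT, frames=[4,1] (faults so far: 5)
  step 6: ref 2 -> FAULT, evict 1, frames=[4,2] (faults so far: 6)
  step 7: ref 4 -> HIT, frames=[4,2] (faults so far: 6)
  step 8: ref 4 -> HIT, frames=[4,2] (faults so far: 6)
  step 9: ref 6 -> FAULT, evict 4, frames=[6,2] (faults so far: 7)
  step 10: ref 5 -> FAULT, evict 2, frames=[6,5] (faults so far: 8)
  step 11: ref 6 -> HIT, frames=[6,5] (faults so far: 8)
  step 12: ref 1 -> FAULT, evict 5, frames=[6,1] (faults so far: 9)
  step 13: ref 2 -> FAULT, evict 1, frames=[6,2] (faults so far: 10)
  Optimal total faults: 10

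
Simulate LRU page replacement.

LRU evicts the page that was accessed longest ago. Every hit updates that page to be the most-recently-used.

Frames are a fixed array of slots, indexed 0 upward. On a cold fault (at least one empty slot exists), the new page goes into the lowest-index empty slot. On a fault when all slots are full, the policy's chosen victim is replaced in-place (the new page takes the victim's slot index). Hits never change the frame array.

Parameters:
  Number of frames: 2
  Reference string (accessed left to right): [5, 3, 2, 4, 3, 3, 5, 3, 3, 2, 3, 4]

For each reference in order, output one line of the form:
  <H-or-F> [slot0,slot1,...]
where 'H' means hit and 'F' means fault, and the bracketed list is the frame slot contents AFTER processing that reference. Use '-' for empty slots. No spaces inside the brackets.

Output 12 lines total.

F [5,-]
F [5,3]
F [2,3]
F [2,4]
F [3,4]
H [3,4]
F [3,5]
H [3,5]
H [3,5]
F [3,2]
H [3,2]
F [3,4]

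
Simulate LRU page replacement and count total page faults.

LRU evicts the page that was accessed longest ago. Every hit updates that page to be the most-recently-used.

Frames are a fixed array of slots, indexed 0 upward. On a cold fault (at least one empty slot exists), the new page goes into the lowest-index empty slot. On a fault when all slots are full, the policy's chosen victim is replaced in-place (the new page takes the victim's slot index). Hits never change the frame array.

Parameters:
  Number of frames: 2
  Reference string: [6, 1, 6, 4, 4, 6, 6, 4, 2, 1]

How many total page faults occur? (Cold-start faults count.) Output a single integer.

Step 0: ref 6 → FAULT, frames=[6,-]
Step 1: ref 1 → FAULT, frames=[6,1]
Step 2: ref 6 → HIT, frames=[6,1]
Step 3: ref 4 → FAULT (evict 1), frames=[6,4]
Step 4: ref 4 → HIT, frames=[6,4]
Step 5: ref 6 → HIT, frames=[6,4]
Step 6: ref 6 → HIT, frames=[6,4]
Step 7: ref 4 → HIT, frames=[6,4]
Step 8: ref 2 → FAULT (evict 6), frames=[2,4]
Step 9: ref 1 → FAULT (evict 4), frames=[2,1]
Total faults: 5

Answer: 5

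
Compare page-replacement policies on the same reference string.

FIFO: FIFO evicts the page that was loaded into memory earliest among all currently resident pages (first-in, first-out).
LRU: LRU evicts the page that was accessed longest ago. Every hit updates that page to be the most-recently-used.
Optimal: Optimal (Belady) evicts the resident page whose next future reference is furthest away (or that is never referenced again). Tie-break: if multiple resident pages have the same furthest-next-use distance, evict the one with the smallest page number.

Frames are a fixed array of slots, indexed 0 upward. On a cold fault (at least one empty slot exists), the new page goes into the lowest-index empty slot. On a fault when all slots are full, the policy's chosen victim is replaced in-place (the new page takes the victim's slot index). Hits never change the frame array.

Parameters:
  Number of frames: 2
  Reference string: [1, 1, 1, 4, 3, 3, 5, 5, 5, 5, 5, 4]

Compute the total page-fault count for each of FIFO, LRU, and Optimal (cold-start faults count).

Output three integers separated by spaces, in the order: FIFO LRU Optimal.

Answer: 5 5 4

Derivation:
--- FIFO ---
  step 0: ref 1 -> FAULT, frames=[1,-] (faults so far: 1)
  step 1: ref 1 -> HIT, frames=[1,-] (faults so far: 1)
  step 2: ref 1 -> HIT, frames=[1,-] (faults so far: 1)
  step 3: ref 4 -> FAULT, frames=[1,4] (faults so far: 2)
  step 4: ref 3 -> FAULT, evict 1, frames=[3,4] (faults so far: 3)
  step 5: ref 3 -> HIT, frames=[3,4] (faults so far: 3)
  step 6: ref 5 -> FAULT, evict 4, frames=[3,5] (faults so far: 4)
  step 7: ref 5 -> HIT, frames=[3,5] (faults so far: 4)
  step 8: ref 5 -> HIT, frames=[3,5] (faults so far: 4)
  step 9: ref 5 -> HIT, frames=[3,5] (faults so far: 4)
  step 10: ref 5 -> HIT, frames=[3,5] (faults so far: 4)
  step 11: ref 4 -> FAULT, evict 3, frames=[4,5] (faults so far: 5)
  FIFO total faults: 5
--- LRU ---
  step 0: ref 1 -> FAULT, frames=[1,-] (faults so far: 1)
  step 1: ref 1 -> HIT, frames=[1,-] (faults so far: 1)
  step 2: ref 1 -> HIT, frames=[1,-] (faults so far: 1)
  step 3: ref 4 -> FAULT, frames=[1,4] (faults so far: 2)
  step 4: ref 3 -> FAULT, evict 1, frames=[3,4] (faults so far: 3)
  step 5: ref 3 -> HIT, frames=[3,4] (faults so far: 3)
  step 6: ref 5 -> FAULT, evict 4, frames=[3,5] (faults so far: 4)
  step 7: ref 5 -> HIT, frames=[3,5] (faults so far: 4)
  step 8: ref 5 -> HIT, frames=[3,5] (faults so far: 4)
  step 9: ref 5 -> HIT, frames=[3,5] (faults so far: 4)
  step 10: ref 5 -> HIT, frames=[3,5] (faults so far: 4)
  step 11: ref 4 -> FAULT, evict 3, frames=[4,5] (faults so far: 5)
  LRU total faults: 5
--- Optimal ---
  step 0: ref 1 -> FAULT, frames=[1,-] (faults so far: 1)
  step 1: ref 1 -> HIT, frames=[1,-] (faults so far: 1)
  step 2: ref 1 -> HIT, frames=[1,-] (faults so far: 1)
  step 3: ref 4 -> FAULT, frames=[1,4] (faults so far: 2)
  step 4: ref 3 -> FAULT, evict 1, frames=[3,4] (faults so far: 3)
  step 5: ref 3 -> HIT, frames=[3,4] (faults so far: 3)
  step 6: ref 5 -> FAULT, evict 3, frames=[5,4] (faults so far: 4)
  step 7: ref 5 -> HIT, frames=[5,4] (faults so far: 4)
  step 8: ref 5 -> HIT, frames=[5,4] (faults so far: 4)
  step 9: ref 5 -> HIT, frames=[5,4] (faults so far: 4)
  step 10: ref 5 -> HIT, frames=[5,4] (faults so far: 4)
  step 11: ref 4 -> HIT, frames=[5,4] (faults so far: 4)
  Optimal total faults: 4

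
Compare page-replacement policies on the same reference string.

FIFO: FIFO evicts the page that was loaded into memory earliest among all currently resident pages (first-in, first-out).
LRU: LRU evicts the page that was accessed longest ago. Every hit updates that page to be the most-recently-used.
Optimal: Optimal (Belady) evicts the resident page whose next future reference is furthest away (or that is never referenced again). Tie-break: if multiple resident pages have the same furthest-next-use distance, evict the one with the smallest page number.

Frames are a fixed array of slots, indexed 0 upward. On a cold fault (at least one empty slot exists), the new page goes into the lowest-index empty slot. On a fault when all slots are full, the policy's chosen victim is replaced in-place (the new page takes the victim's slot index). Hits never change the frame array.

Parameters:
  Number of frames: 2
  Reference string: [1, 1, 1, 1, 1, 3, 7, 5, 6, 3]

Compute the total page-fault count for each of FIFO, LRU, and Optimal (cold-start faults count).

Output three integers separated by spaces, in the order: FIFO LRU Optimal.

--- FIFO ---
  step 0: ref 1 -> FAULT, frames=[1,-] (faults so far: 1)
  step 1: ref 1 -> HIT, frames=[1,-] (faults so far: 1)
  step 2: ref 1 -> HIT, frames=[1,-] (faults so far: 1)
  step 3: ref 1 -> HIT, frames=[1,-] (faults so far: 1)
  step 4: ref 1 -> HIT, frames=[1,-] (faults so far: 1)
  step 5: ref 3 -> FAULT, frames=[1,3] (faults so far: 2)
  step 6: ref 7 -> FAULT, evict 1, frames=[7,3] (faults so far: 3)
  step 7: ref 5 -> FAULT, evict 3, frames=[7,5] (faults so far: 4)
  step 8: ref 6 -> FAULT, evict 7, frames=[6,5] (faults so far: 5)
  step 9: ref 3 -> FAULT, evict 5, frames=[6,3] (faults so far: 6)
  FIFO total faults: 6
--- LRU ---
  step 0: ref 1 -> FAULT, frames=[1,-] (faults so far: 1)
  step 1: ref 1 -> HIT, frames=[1,-] (faults so far: 1)
  step 2: ref 1 -> HIT, frames=[1,-] (faults so far: 1)
  step 3: ref 1 -> HIT, frames=[1,-] (faults so far: 1)
  step 4: ref 1 -> HIT, frames=[1,-] (faults so far: 1)
  step 5: ref 3 -> FAULT, frames=[1,3] (faults so far: 2)
  step 6: ref 7 -> FAULT, evict 1, frames=[7,3] (faults so far: 3)
  step 7: ref 5 -> FAULT, evict 3, frames=[7,5] (faults so far: 4)
  step 8: ref 6 -> FAULT, evict 7, frames=[6,5] (faults so far: 5)
  step 9: ref 3 -> FAULT, evict 5, frames=[6,3] (faults so far: 6)
  LRU total faults: 6
--- Optimal ---
  step 0: ref 1 -> FAULT, frames=[1,-] (faults so far: 1)
  step 1: ref 1 -> HIT, frames=[1,-] (faults so far: 1)
  step 2: ref 1 -> HIT, frames=[1,-] (faults so far: 1)
  step 3: ref 1 -> HIT, frames=[1,-] (faults so far: 1)
  step 4: ref 1 -> HIT, frames=[1,-] (faults so far: 1)
  step 5: ref 3 -> FAULT, frames=[1,3] (faults so far: 2)
  step 6: ref 7 -> FAULT, evict 1, frames=[7,3] (faults so far: 3)
  step 7: ref 5 -> FAULT, evict 7, frames=[5,3] (faults so far: 4)
  step 8: ref 6 -> FAULT, evict 5, frames=[6,3] (faults so far: 5)
  step 9: ref 3 -> HIT, frames=[6,3] (faults so far: 5)
  Optimal total faults: 5

Answer: 6 6 5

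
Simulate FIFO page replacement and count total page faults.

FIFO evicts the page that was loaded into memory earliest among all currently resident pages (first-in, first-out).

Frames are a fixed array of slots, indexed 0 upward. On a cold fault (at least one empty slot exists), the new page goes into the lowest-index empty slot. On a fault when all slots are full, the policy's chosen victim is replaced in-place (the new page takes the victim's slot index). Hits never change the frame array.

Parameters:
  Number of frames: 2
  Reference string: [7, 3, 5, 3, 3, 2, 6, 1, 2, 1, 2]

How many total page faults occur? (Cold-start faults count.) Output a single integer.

Step 0: ref 7 → FAULT, frames=[7,-]
Step 1: ref 3 → FAULT, frames=[7,3]
Step 2: ref 5 → FAULT (evict 7), frames=[5,3]
Step 3: ref 3 → HIT, frames=[5,3]
Step 4: ref 3 → HIT, frames=[5,3]
Step 5: ref 2 → FAULT (evict 3), frames=[5,2]
Step 6: ref 6 → FAULT (evict 5), frames=[6,2]
Step 7: ref 1 → FAULT (evict 2), frames=[6,1]
Step 8: ref 2 → FAULT (evict 6), frames=[2,1]
Step 9: ref 1 → HIT, frames=[2,1]
Step 10: ref 2 → HIT, frames=[2,1]
Total faults: 7

Answer: 7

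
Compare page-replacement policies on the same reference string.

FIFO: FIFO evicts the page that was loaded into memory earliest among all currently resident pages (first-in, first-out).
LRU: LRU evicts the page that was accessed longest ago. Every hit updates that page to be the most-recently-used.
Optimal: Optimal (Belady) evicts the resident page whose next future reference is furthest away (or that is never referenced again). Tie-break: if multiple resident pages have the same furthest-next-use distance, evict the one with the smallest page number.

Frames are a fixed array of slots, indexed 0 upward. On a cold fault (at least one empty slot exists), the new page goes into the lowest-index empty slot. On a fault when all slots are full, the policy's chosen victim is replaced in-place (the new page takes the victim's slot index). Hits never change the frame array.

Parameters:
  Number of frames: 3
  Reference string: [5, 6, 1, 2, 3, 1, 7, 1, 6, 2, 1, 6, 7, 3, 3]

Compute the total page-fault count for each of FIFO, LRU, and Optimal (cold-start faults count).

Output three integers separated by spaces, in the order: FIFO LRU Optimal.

--- FIFO ---
  step 0: ref 5 -> FAULT, frames=[5,-,-] (faults so far: 1)
  step 1: ref 6 -> FAULT, frames=[5,6,-] (faults so far: 2)
  step 2: ref 1 -> FAULT, frames=[5,6,1] (faults so far: 3)
  step 3: ref 2 -> FAULT, evict 5, frames=[2,6,1] (faults so far: 4)
  step 4: ref 3 -> FAULT, evict 6, frames=[2,3,1] (faults so far: 5)
  step 5: ref 1 -> HIT, frames=[2,3,1] (faults so far: 5)
  step 6: ref 7 -> FAULT, evict 1, frames=[2,3,7] (faults so far: 6)
  step 7: ref 1 -> FAULT, evict 2, frames=[1,3,7] (faults so far: 7)
  step 8: ref 6 -> FAULT, evict 3, frames=[1,6,7] (faults so far: 8)
  step 9: ref 2 -> FAULT, evict 7, frames=[1,6,2] (faults so far: 9)
  step 10: ref 1 -> HIT, frames=[1,6,2] (faults so far: 9)
  step 11: ref 6 -> HIT, frames=[1,6,2] (faults so far: 9)
  step 12: ref 7 -> FAULT, evict 1, frames=[7,6,2] (faults so far: 10)
  step 13: ref 3 -> FAULT, evict 6, frames=[7,3,2] (faults so far: 11)
  step 14: ref 3 -> HIT, frames=[7,3,2] (faults so far: 11)
  FIFO total faults: 11
--- LRU ---
  step 0: ref 5 -> FAULT, frames=[5,-,-] (faults so far: 1)
  step 1: ref 6 -> FAULT, frames=[5,6,-] (faults so far: 2)
  step 2: ref 1 -> FAULT, frames=[5,6,1] (faults so far: 3)
  step 3: ref 2 -> FAULT, evict 5, frames=[2,6,1] (faults so far: 4)
  step 4: ref 3 -> FAULT, evict 6, frames=[2,3,1] (faults so far: 5)
  step 5: ref 1 -> HIT, frames=[2,3,1] (faults so far: 5)
  step 6: ref 7 -> FAULT, evict 2, frames=[7,3,1] (faults so far: 6)
  step 7: ref 1 -> HIT, frames=[7,3,1] (faults so far: 6)
  step 8: ref 6 -> FAULT, evict 3, frames=[7,6,1] (faults so far: 7)
  step 9: ref 2 -> FAULT, evict 7, frames=[2,6,1] (faults so far: 8)
  step 10: ref 1 -> HIT, frames=[2,6,1] (faults so far: 8)
  step 11: ref 6 -> HIT, frames=[2,6,1] (faults so far: 8)
  step 12: ref 7 -> FAULT, evict 2, frames=[7,6,1] (faults so far: 9)
  step 13: ref 3 -> FAULT, evict 1, frames=[7,6,3] (faults so far: 10)
  step 14: ref 3 -> HIT, frames=[7,6,3] (faults so far: 10)
  LRU total faults: 10
--- Optimal ---
  step 0: ref 5 -> FAULT, frames=[5,-,-] (faults so far: 1)
  step 1: ref 6 -> FAULT, frames=[5,6,-] (faults so far: 2)
  step 2: ref 1 -> FAULT, frames=[5,6,1] (faults so far: 3)
  step 3: ref 2 -> FAULT, evict 5, frames=[2,6,1] (faults so far: 4)
  step 4: ref 3 -> FAULT, evict 2, frames=[3,6,1] (faults so far: 5)
  step 5: ref 1 -> HIT, frames=[3,6,1] (faults so far: 5)
  step 6: ref 7 -> FAULT, evict 3, frames=[7,6,1] (faults so far: 6)
  step 7: ref 1 -> HIT, frames=[7,6,1] (faults so far: 6)
  step 8: ref 6 -> HIT, frames=[7,6,1] (faults so far: 6)
  step 9: ref 2 -> FAULT, evict 7, frames=[2,6,1] (faults so far: 7)
  step 10: ref 1 -> HIT, frames=[2,6,1] (faults so far: 7)
  step 11: ref 6 -> HIT, frames=[2,6,1] (faults so far: 7)
  step 12: ref 7 -> FAULT, evict 1, frames=[2,6,7] (faults so far: 8)
  step 13: ref 3 -> FAULT, evict 2, frames=[3,6,7] (faults so far: 9)
  step 14: ref 3 -> HIT, frames=[3,6,7] (faults so far: 9)
  Optimal total faults: 9

Answer: 11 10 9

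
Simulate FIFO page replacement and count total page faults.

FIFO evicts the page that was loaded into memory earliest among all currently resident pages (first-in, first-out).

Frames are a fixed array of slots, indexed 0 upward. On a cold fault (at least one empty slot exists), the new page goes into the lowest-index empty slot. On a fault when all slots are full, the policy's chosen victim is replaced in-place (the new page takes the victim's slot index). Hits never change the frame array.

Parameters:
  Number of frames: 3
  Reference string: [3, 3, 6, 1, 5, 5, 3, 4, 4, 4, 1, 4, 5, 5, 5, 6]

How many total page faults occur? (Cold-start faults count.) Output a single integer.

Answer: 9

Derivation:
Step 0: ref 3 → FAULT, frames=[3,-,-]
Step 1: ref 3 → HIT, frames=[3,-,-]
Step 2: ref 6 → FAULT, frames=[3,6,-]
Step 3: ref 1 → FAULT, frames=[3,6,1]
Step 4: ref 5 → FAULT (evict 3), frames=[5,6,1]
Step 5: ref 5 → HIT, frames=[5,6,1]
Step 6: ref 3 → FAULT (evict 6), frames=[5,3,1]
Step 7: ref 4 → FAULT (evict 1), frames=[5,3,4]
Step 8: ref 4 → HIT, frames=[5,3,4]
Step 9: ref 4 → HIT, frames=[5,3,4]
Step 10: ref 1 → FAULT (evict 5), frames=[1,3,4]
Step 11: ref 4 → HIT, frames=[1,3,4]
Step 12: ref 5 → FAULT (evict 3), frames=[1,5,4]
Step 13: ref 5 → HIT, frames=[1,5,4]
Step 14: ref 5 → HIT, frames=[1,5,4]
Step 15: ref 6 → FAULT (evict 4), frames=[1,5,6]
Total faults: 9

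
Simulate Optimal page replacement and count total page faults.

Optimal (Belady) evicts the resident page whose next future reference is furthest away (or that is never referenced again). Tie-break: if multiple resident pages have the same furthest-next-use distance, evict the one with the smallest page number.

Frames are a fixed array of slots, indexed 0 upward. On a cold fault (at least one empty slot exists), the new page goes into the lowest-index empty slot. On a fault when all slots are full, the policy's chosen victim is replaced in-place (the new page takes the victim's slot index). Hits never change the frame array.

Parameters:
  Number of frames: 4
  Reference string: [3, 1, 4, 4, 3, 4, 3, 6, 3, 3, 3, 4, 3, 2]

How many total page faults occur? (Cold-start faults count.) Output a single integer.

Answer: 5

Derivation:
Step 0: ref 3 → FAULT, frames=[3,-,-,-]
Step 1: ref 1 → FAULT, frames=[3,1,-,-]
Step 2: ref 4 → FAULT, frames=[3,1,4,-]
Step 3: ref 4 → HIT, frames=[3,1,4,-]
Step 4: ref 3 → HIT, frames=[3,1,4,-]
Step 5: ref 4 → HIT, frames=[3,1,4,-]
Step 6: ref 3 → HIT, frames=[3,1,4,-]
Step 7: ref 6 → FAULT, frames=[3,1,4,6]
Step 8: ref 3 → HIT, frames=[3,1,4,6]
Step 9: ref 3 → HIT, frames=[3,1,4,6]
Step 10: ref 3 → HIT, frames=[3,1,4,6]
Step 11: ref 4 → HIT, frames=[3,1,4,6]
Step 12: ref 3 → HIT, frames=[3,1,4,6]
Step 13: ref 2 → FAULT (evict 1), frames=[3,2,4,6]
Total faults: 5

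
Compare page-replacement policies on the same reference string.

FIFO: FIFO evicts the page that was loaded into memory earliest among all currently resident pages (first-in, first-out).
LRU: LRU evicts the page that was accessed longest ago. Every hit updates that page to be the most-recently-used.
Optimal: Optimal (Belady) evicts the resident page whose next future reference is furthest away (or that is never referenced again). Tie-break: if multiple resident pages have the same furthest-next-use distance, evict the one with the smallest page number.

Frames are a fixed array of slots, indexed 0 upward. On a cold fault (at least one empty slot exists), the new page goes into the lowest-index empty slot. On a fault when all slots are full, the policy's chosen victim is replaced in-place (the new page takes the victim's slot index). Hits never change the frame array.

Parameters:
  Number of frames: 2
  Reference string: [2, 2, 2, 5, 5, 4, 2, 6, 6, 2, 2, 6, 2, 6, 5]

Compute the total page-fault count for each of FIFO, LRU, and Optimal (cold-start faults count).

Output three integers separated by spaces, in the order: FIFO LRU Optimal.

Answer: 6 6 5

Derivation:
--- FIFO ---
  step 0: ref 2 -> FAULT, frames=[2,-] (faults so far: 1)
  step 1: ref 2 -> HIT, frames=[2,-] (faults so far: 1)
  step 2: ref 2 -> HIT, frames=[2,-] (faults so far: 1)
  step 3: ref 5 -> FAULT, frames=[2,5] (faults so far: 2)
  step 4: ref 5 -> HIT, frames=[2,5] (faults so far: 2)
  step 5: ref 4 -> FAULT, evict 2, frames=[4,5] (faults so far: 3)
  step 6: ref 2 -> FAULT, evict 5, frames=[4,2] (faults so far: 4)
  step 7: ref 6 -> FAULT, evict 4, frames=[6,2] (faults so far: 5)
  step 8: ref 6 -> HIT, frames=[6,2] (faults so far: 5)
  step 9: ref 2 -> HIT, frames=[6,2] (faults so far: 5)
  step 10: ref 2 -> HIT, frames=[6,2] (faults so far: 5)
  step 11: ref 6 -> HIT, frames=[6,2] (faults so far: 5)
  step 12: ref 2 -> HIT, frames=[6,2] (faults so far: 5)
  step 13: ref 6 -> HIT, frames=[6,2] (faults so far: 5)
  step 14: ref 5 -> FAULT, evict 2, frames=[6,5] (faults so far: 6)
  FIFO total faults: 6
--- LRU ---
  step 0: ref 2 -> FAULT, frames=[2,-] (faults so far: 1)
  step 1: ref 2 -> HIT, frames=[2,-] (faults so far: 1)
  step 2: ref 2 -> HIT, frames=[2,-] (faults so far: 1)
  step 3: ref 5 -> FAULT, frames=[2,5] (faults so far: 2)
  step 4: ref 5 -> HIT, frames=[2,5] (faults so far: 2)
  step 5: ref 4 -> FAULT, evict 2, frames=[4,5] (faults so far: 3)
  step 6: ref 2 -> FAULT, evict 5, frames=[4,2] (faults so far: 4)
  step 7: ref 6 -> FAULT, evict 4, frames=[6,2] (faults so far: 5)
  step 8: ref 6 -> HIT, frames=[6,2] (faults so far: 5)
  step 9: ref 2 -> HIT, frames=[6,2] (faults so far: 5)
  step 10: ref 2 -> HIT, frames=[6,2] (faults so far: 5)
  step 11: ref 6 -> HIT, frames=[6,2] (faults so far: 5)
  step 12: ref 2 -> HIT, frames=[6,2] (faults so far: 5)
  step 13: ref 6 -> HIT, frames=[6,2] (faults so far: 5)
  step 14: ref 5 -> FAULT, evict 2, frames=[6,5] (faults so far: 6)
  LRU total faults: 6
--- Optimal ---
  step 0: ref 2 -> FAULT, frames=[2,-] (faults so far: 1)
  step 1: ref 2 -> HIT, frames=[2,-] (faults so far: 1)
  step 2: ref 2 -> HIT, frames=[2,-] (faults so far: 1)
  step 3: ref 5 -> FAULT, frames=[2,5] (faults so far: 2)
  step 4: ref 5 -> HIT, frames=[2,5] (faults so far: 2)
  step 5: ref 4 -> FAULT, evict 5, frames=[2,4] (faults so far: 3)
  step 6: ref 2 -> HIT, frames=[2,4] (faults so far: 3)
  step 7: ref 6 -> FAULT, evict 4, frames=[2,6] (faults so far: 4)
  step 8: ref 6 -> HIT, frames=[2,6] (faults so far: 4)
  step 9: ref 2 -> HIT, frames=[2,6] (faults so far: 4)
  step 10: ref 2 -> HIT, frames=[2,6] (faults so far: 4)
  step 11: ref 6 -> HIT, frames=[2,6] (faults so far: 4)
  step 12: ref 2 -> HIT, frames=[2,6] (faults so far: 4)
  step 13: ref 6 -> HIT, frames=[2,6] (faults so far: 4)
  step 14: ref 5 -> FAULT, evict 2, frames=[5,6] (faults so far: 5)
  Optimal total faults: 5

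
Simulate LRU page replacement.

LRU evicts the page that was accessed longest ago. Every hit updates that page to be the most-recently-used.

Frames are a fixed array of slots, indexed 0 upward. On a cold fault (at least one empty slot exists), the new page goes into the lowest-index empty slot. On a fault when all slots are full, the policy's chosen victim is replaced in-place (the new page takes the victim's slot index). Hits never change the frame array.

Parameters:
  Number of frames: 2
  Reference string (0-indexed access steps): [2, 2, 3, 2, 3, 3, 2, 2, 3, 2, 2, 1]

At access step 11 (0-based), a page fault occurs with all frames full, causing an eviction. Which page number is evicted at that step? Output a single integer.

Step 0: ref 2 -> FAULT, frames=[2,-]
Step 1: ref 2 -> HIT, frames=[2,-]
Step 2: ref 3 -> FAULT, frames=[2,3]
Step 3: ref 2 -> HIT, frames=[2,3]
Step 4: ref 3 -> HIT, frames=[2,3]
Step 5: ref 3 -> HIT, frames=[2,3]
Step 6: ref 2 -> HIT, frames=[2,3]
Step 7: ref 2 -> HIT, frames=[2,3]
Step 8: ref 3 -> HIT, frames=[2,3]
Step 9: ref 2 -> HIT, frames=[2,3]
Step 10: ref 2 -> HIT, frames=[2,3]
Step 11: ref 1 -> FAULT, evict 3, frames=[2,1]
At step 11: evicted page 3

Answer: 3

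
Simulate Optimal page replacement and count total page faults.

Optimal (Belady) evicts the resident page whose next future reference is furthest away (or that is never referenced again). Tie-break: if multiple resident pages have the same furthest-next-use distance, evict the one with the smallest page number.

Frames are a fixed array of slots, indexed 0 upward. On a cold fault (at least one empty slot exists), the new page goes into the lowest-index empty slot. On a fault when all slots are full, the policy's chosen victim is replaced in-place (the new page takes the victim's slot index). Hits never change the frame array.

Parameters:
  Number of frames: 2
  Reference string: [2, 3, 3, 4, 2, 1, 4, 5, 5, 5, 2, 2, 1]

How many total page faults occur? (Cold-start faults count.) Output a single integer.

Answer: 6

Derivation:
Step 0: ref 2 → FAULT, frames=[2,-]
Step 1: ref 3 → FAULT, frames=[2,3]
Step 2: ref 3 → HIT, frames=[2,3]
Step 3: ref 4 → FAULT (evict 3), frames=[2,4]
Step 4: ref 2 → HIT, frames=[2,4]
Step 5: ref 1 → FAULT (evict 2), frames=[1,4]
Step 6: ref 4 → HIT, frames=[1,4]
Step 7: ref 5 → FAULT (evict 4), frames=[1,5]
Step 8: ref 5 → HIT, frames=[1,5]
Step 9: ref 5 → HIT, frames=[1,5]
Step 10: ref 2 → FAULT (evict 5), frames=[1,2]
Step 11: ref 2 → HIT, frames=[1,2]
Step 12: ref 1 → HIT, frames=[1,2]
Total faults: 6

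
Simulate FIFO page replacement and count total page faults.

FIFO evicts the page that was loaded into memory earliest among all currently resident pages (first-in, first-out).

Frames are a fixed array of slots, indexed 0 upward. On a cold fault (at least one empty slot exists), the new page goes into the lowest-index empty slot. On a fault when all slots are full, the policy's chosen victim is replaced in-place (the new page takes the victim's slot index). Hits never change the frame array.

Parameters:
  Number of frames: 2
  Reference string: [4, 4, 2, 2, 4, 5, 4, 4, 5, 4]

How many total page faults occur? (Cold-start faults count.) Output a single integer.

Step 0: ref 4 → FAULT, frames=[4,-]
Step 1: ref 4 → HIT, frames=[4,-]
Step 2: ref 2 → FAULT, frames=[4,2]
Step 3: ref 2 → HIT, frames=[4,2]
Step 4: ref 4 → HIT, frames=[4,2]
Step 5: ref 5 → FAULT (evict 4), frames=[5,2]
Step 6: ref 4 → FAULT (evict 2), frames=[5,4]
Step 7: ref 4 → HIT, frames=[5,4]
Step 8: ref 5 → HIT, frames=[5,4]
Step 9: ref 4 → HIT, frames=[5,4]
Total faults: 4

Answer: 4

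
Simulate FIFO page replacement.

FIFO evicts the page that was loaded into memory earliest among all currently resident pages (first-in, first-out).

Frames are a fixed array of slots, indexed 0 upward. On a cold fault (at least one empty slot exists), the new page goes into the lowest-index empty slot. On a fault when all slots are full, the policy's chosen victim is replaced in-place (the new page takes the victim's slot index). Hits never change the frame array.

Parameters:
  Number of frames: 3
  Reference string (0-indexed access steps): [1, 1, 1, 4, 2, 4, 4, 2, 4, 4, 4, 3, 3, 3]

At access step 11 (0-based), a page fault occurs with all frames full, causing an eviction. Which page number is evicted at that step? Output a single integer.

Answer: 1

Derivation:
Step 0: ref 1 -> FAULT, frames=[1,-,-]
Step 1: ref 1 -> HIT, frames=[1,-,-]
Step 2: ref 1 -> HIT, frames=[1,-,-]
Step 3: ref 4 -> FAULT, frames=[1,4,-]
Step 4: ref 2 -> FAULT, frames=[1,4,2]
Step 5: ref 4 -> HIT, frames=[1,4,2]
Step 6: ref 4 -> HIT, frames=[1,4,2]
Step 7: ref 2 -> HIT, frames=[1,4,2]
Step 8: ref 4 -> HIT, frames=[1,4,2]
Step 9: ref 4 -> HIT, frames=[1,4,2]
Step 10: ref 4 -> HIT, frames=[1,4,2]
Step 11: ref 3 -> FAULT, evict 1, frames=[3,4,2]
At step 11: evicted page 1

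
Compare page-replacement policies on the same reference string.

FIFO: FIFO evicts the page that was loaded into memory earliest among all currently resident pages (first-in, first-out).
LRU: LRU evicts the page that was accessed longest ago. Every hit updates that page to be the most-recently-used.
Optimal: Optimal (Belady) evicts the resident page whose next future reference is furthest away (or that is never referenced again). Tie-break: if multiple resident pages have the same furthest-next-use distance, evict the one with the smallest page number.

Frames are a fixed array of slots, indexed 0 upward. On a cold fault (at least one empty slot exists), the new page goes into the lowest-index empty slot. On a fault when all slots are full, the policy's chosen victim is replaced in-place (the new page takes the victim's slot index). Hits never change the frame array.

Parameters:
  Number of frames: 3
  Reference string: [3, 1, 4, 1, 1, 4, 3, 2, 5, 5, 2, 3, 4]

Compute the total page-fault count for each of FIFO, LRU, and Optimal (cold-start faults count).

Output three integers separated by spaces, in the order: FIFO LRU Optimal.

Answer: 7 6 6

Derivation:
--- FIFO ---
  step 0: ref 3 -> FAULT, frames=[3,-,-] (faults so far: 1)
  step 1: ref 1 -> FAULT, frames=[3,1,-] (faults so far: 2)
  step 2: ref 4 -> FAULT, frames=[3,1,4] (faults so far: 3)
  step 3: ref 1 -> HIT, frames=[3,1,4] (faults so far: 3)
  step 4: ref 1 -> HIT, frames=[3,1,4] (faults so far: 3)
  step 5: ref 4 -> HIT, frames=[3,1,4] (faults so far: 3)
  step 6: ref 3 -> HIT, frames=[3,1,4] (faults so far: 3)
  step 7: ref 2 -> FAULT, evict 3, frames=[2,1,4] (faults so far: 4)
  step 8: ref 5 -> FAULT, evict 1, frames=[2,5,4] (faults so far: 5)
  step 9: ref 5 -> HIT, frames=[2,5,4] (faults so far: 5)
  step 10: ref 2 -> HIT, frames=[2,5,4] (faults so far: 5)
  step 11: ref 3 -> FAULT, evict 4, frames=[2,5,3] (faults so far: 6)
  step 12: ref 4 -> FAULT, evict 2, frames=[4,5,3] (faults so far: 7)
  FIFO total faults: 7
--- LRU ---
  step 0: ref 3 -> FAULT, frames=[3,-,-] (faults so far: 1)
  step 1: ref 1 -> FAULT, frames=[3,1,-] (faults so far: 2)
  step 2: ref 4 -> FAULT, frames=[3,1,4] (faults so far: 3)
  step 3: ref 1 -> HIT, frames=[3,1,4] (faults so far: 3)
  step 4: ref 1 -> HIT, frames=[3,1,4] (faults so far: 3)
  step 5: ref 4 -> HIT, frames=[3,1,4] (faults so far: 3)
  step 6: ref 3 -> HIT, frames=[3,1,4] (faults so far: 3)
  step 7: ref 2 -> FAULT, evict 1, frames=[3,2,4] (faults so far: 4)
  step 8: ref 5 -> FAULT, evict 4, frames=[3,2,5] (faults so far: 5)
  step 9: ref 5 -> HIT, frames=[3,2,5] (faults so far: 5)
  step 10: ref 2 -> HIT, frames=[3,2,5] (faults so far: 5)
  step 11: ref 3 -> HIT, frames=[3,2,5] (faults so far: 5)
  step 12: ref 4 -> FAULT, evict 5, frames=[3,2,4] (faults so far: 6)
  LRU total faults: 6
--- Optimal ---
  step 0: ref 3 -> FAULT, frames=[3,-,-] (faults so far: 1)
  step 1: ref 1 -> FAULT, frames=[3,1,-] (faults so far: 2)
  step 2: ref 4 -> FAULT, frames=[3,1,4] (faults so far: 3)
  step 3: ref 1 -> HIT, frames=[3,1,4] (faults so far: 3)
  step 4: ref 1 -> HIT, frames=[3,1,4] (faults so far: 3)
  step 5: ref 4 -> HIT, frames=[3,1,4] (faults so far: 3)
  step 6: ref 3 -> HIT, frames=[3,1,4] (faults so far: 3)
  step 7: ref 2 -> FAULT, evict 1, frames=[3,2,4] (faults so far: 4)
  step 8: ref 5 -> FAULT, evict 4, frames=[3,2,5] (faults so far: 5)
  step 9: ref 5 -> HIT, frames=[3,2,5] (faults so far: 5)
  step 10: ref 2 -> HIT, frames=[3,2,5] (faults so far: 5)
  step 11: ref 3 -> HIT, frames=[3,2,5] (faults so far: 5)
  step 12: ref 4 -> FAULT, evict 2, frames=[3,4,5] (faults so far: 6)
  Optimal total faults: 6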